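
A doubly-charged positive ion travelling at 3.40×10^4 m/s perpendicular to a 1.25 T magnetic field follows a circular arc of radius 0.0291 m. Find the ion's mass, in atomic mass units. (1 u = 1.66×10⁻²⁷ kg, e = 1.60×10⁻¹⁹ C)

qvB = mv²/r ⇒ m = qBr/v.
m = (2×1.60×10^-19)(1.25)(0.0291) / (3.40×10^4) = 3.42×10^-25 kg = 206 u.

m ≈ 206 u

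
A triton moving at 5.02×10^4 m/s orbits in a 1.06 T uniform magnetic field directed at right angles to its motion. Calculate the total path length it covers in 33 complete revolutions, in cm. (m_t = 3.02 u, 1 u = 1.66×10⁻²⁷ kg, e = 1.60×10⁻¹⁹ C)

L ≈ 30.8 cm

r = mv/(qB) = 1.48×10^-3 m, so one revolution covers 2πr = 9.32×10^-3 m.
In 33 revolutions: L = 33·2πr = 0.308 m.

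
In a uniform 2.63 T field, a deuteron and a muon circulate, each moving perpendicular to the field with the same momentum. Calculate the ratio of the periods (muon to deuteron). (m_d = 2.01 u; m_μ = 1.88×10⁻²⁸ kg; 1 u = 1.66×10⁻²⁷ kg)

T = 2πm/(qB) is independent of speed, so T₂/T₁ = (m₂/q₂)/(m₁/q₁).
T_{muon}/T_{deuteron} = (1.88×10^-28/1e) / (3.34×10^-27/1e) = 0.0563.

ratio ≈ 0.0563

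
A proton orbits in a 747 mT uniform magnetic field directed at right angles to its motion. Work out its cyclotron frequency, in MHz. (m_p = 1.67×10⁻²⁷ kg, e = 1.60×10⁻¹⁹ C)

f = qB/(2πm) = (1×1.60×10^-19)(0.747) / [2π(1.67×10^-27)] = 1.14×10^7 Hz.

f ≈ 11.4 MHz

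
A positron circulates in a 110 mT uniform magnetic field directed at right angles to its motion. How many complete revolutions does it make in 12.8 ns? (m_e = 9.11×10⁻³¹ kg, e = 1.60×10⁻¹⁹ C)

N = 39

T = 2πm/(qB) = 2π(9.11×10^-31) / [(1×1.60×10^-19)(0.110)] = 3.2523×10^-10 s.
N = t/T = 1.28×10^-8 / 3.2523×10^-10 ≈ 39.36, so 39 complete revolutions.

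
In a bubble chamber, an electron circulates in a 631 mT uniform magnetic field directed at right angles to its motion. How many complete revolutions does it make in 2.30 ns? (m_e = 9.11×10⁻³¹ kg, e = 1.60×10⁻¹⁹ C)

N = 40

T = 2πm/(qB) = 2π(9.11×10^-31) / [(1×1.60×10^-19)(0.631)] = 5.6696×10^-11 s.
N = t/T = 2.30×10^-9 / 5.6696×10^-11 ≈ 40.57, so 40 complete revolutions.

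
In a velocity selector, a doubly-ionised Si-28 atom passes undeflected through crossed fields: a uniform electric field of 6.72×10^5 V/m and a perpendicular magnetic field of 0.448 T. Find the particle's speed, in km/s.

For zero net force, qE = qvB, so v = E/B.
v = (6.72×10^5) / (0.448) = 1.50×10^6 m/s.

v ≈ 1500 km/s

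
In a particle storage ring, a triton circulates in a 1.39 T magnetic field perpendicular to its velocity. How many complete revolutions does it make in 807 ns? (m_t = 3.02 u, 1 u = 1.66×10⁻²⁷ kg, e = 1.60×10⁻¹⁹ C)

T = 2πm/(qB) = 2π(5.0132×10^-27) / [(1×1.60×10^-19)(1.39)] = 1.4163×10^-7 s.
N = t/T = 8.07×10^-7 / 1.4163×10^-7 ≈ 5.70, so 5 complete revolutions.

N = 5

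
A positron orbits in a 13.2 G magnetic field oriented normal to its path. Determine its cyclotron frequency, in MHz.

f = qB/(2πm) = (1×1.60×10^-19)(1.32×10^-3) / [2π(9.11×10^-31)] = 3.69×10^7 Hz.

f ≈ 36.9 MHz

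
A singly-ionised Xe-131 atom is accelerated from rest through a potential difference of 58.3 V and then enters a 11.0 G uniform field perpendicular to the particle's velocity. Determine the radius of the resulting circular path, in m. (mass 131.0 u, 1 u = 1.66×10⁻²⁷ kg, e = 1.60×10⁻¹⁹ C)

The kinetic energy gained is K = qV = (1×1.60×10^-19)(58.3) = 9.33×10^-18 J.
v = √(2K/m) = 9260 m/s.
r = mv/(qB) = (2.17×10^-25)(9260) / [(1×1.60×10^-19)(1.10×10^-3)] = 11.4 m.

r ≈ 11.4 m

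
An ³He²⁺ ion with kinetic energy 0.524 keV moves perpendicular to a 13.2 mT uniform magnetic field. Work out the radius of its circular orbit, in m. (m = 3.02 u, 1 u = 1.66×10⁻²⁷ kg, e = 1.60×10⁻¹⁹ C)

r ≈ 0.217 m

Convert the energy: K = 0.524 keV = 8.38×10^-17 J.
v = √(2K/m) = √(2·8.38×10^-17/5.01×10^-27) = 1.83×10^5 m/s.
r = mv/(qB) = (5.01×10^-27)(1.83×10^5) / [(2×1.60×10^-19)(0.0132)] = 0.217 m.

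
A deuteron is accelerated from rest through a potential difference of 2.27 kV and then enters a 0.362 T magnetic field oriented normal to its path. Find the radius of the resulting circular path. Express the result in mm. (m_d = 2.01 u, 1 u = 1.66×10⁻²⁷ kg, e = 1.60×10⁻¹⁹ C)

The kinetic energy gained is K = qV = (1×1.60×10^-19)(2270) = 3.63×10^-16 J.
v = √(2K/m) = 4.67×10^5 m/s.
r = mv/(qB) = (3.34×10^-27)(4.67×10^5) / [(1×1.60×10^-19)(0.362)] = 0.0269 m.

r ≈ 26.9 mm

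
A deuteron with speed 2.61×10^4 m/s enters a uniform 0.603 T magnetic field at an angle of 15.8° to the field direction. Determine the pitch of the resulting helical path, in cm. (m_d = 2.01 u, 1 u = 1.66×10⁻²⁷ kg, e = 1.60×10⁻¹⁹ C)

The velocity component along B is v∥ = v cos15.8° = 2.51×10^4 m/s.
The cyclotron period T = 2πm/(qB) = 2.17×10^-7 s is set by m, q, B alone.
Pitch = v∥·T = (2.51×10^4)(2.17×10^-7) = 5.46×10^-3 m.

pitch ≈ 0.546 cm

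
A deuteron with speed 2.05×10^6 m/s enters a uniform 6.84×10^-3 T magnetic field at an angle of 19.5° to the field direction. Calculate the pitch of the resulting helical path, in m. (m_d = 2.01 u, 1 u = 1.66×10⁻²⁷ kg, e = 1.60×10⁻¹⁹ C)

The velocity component along B is v∥ = v cos19.5° = 1.93×10^6 m/s.
The cyclotron period T = 2πm/(qB) = 1.92×10^-5 s is set by m, q, B alone.
Pitch = v∥·T = (1.93×10^6)(1.92×10^-5) = 37.0 m.

pitch ≈ 37.0 m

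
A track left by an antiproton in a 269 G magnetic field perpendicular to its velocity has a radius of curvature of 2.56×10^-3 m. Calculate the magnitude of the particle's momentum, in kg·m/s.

p ≈ 1.10×10^-23 kg·m/s

Since qvB = mv²/r, the momentum p = mv = qBr.
p = (1×1.60×10^-19)(0.0269)(2.56×10^-3) = 1.10×10^-23 kg·m/s.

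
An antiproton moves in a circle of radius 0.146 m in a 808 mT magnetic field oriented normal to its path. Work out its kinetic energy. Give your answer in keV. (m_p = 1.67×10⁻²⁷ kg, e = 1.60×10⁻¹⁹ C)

v = qBr/m = (1×1.60×10^-19)(0.808)(0.146) / (1.67×10^-27) = 1.13×10^7 m/s.
K = ½mv² = 0.5·(1.67×10^-27)·(1.13×10^7)² = 1.07×10^-13 J = 667 keV.

K ≈ 667 keV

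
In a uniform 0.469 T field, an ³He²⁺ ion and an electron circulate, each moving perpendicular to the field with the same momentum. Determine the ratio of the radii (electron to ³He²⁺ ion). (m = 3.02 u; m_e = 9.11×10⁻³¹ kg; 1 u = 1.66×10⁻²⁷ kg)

r = p/(qB) ⇒ at equal p, r ∝ 1/q.
r_{electron}/r_{³He²⁺ ion} = 2.00.

ratio ≈ 2.00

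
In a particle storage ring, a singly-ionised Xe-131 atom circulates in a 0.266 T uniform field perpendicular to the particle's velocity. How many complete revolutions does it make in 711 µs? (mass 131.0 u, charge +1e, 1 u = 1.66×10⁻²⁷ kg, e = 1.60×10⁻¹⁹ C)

N = 22

T = 2πm/(qB) = 2π(2.1746×10^-25) / [(1×1.60×10^-19)(0.266)] = 3.2104×10^-5 s.
N = t/T = 7.11×10^-4 / 3.2104×10^-5 ≈ 22.15, so 22 complete revolutions.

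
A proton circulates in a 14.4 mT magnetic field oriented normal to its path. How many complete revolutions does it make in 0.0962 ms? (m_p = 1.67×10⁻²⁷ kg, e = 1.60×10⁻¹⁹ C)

T = 2πm/(qB) = 2π(1.67×10^-27) / [(1×1.60×10^-19)(0.0144)] = 4.5542×10^-6 s.
N = t/T = 9.62×10^-5 / 4.5542×10^-6 ≈ 21.12, so 21 complete revolutions.

N = 21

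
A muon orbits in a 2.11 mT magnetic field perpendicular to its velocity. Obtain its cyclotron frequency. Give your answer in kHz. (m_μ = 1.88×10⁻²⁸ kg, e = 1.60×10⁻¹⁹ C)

f = qB/(2πm) = (1×1.60×10^-19)(2.11×10^-3) / [2π(1.88×10^-28)] = 2.86×10^5 Hz.

f ≈ 286 kHz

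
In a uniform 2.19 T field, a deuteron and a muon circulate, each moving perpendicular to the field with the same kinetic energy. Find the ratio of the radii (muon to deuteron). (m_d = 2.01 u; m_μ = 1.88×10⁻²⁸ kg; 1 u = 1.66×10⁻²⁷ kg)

ratio ≈ 0.237

r = √(2mK)/(qB) ⇒ at equal K, r ∝ √m/q.
r_{muon}/r_{deuteron} = 0.237.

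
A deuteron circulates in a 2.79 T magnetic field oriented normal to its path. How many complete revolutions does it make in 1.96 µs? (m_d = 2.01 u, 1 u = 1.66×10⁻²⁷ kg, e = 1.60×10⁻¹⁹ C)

T = 2πm/(qB) = 2π(3.3366×10^-27) / [(1×1.60×10^-19)(2.79)] = 4.6963×10^-8 s.
N = t/T = 1.96×10^-6 / 4.6963×10^-8 ≈ 41.73, so 41 complete revolutions.

N = 41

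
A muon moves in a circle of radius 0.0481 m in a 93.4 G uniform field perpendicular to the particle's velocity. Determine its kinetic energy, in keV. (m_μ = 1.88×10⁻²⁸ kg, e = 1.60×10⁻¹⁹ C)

v = qBr/m = (1×1.60×10^-19)(9.34×10^-3)(0.0481) / (1.88×10^-28) = 3.82×10^5 m/s.
K = ½mv² = 0.5·(1.88×10^-28)·(3.82×10^5)² = 1.37×10^-17 J = 0.0859 keV.

K ≈ 0.0859 keV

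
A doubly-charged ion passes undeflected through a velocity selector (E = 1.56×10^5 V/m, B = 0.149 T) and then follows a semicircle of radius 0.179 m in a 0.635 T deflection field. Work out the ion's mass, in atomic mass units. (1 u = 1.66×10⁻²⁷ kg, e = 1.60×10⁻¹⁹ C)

m ≈ 20.9 u

v = E/B₁ = 1.05×10^6 m/s.
From r = mv/(qB₂), m = qB₂r/v = (2×1.60×10^-19)(0.635)(0.179) / (1.05×10^6) = 3.47×10^-26 kg.
In atomic mass units: m = 3.47×10^-26 / 1.66×10^-27 = 20.9 u.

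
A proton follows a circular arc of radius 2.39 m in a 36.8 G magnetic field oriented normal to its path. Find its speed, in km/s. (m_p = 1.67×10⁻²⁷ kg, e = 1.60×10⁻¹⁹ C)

v ≈ 843 km/s

From qvB = mv²/r, v = qBr/m.
v = (1×1.60×10^-19)(3.68×10^-3)(2.39) / (1.67×10^-27) = 8.43×10^5 m/s.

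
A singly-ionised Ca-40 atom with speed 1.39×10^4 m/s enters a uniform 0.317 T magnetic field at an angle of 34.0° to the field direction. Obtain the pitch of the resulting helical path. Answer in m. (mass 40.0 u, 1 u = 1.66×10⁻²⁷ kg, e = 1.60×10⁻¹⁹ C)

pitch ≈ 0.0948 m

The velocity component along B is v∥ = v cos34.0° = 1.15×10^4 m/s.
The cyclotron period T = 2πm/(qB) = 8.23×10^-6 s is set by m, q, B alone.
Pitch = v∥·T = (1.15×10^4)(8.23×10^-6) = 0.0948 m.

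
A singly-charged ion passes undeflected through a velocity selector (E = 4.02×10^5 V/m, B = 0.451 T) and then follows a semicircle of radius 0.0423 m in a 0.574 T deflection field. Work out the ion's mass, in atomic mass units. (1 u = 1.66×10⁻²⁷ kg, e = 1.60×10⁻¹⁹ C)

v = E/B₁ = 8.91×10^5 m/s.
From r = mv/(qB₂), m = qB₂r/v = (1×1.60×10^-19)(0.574)(0.0423) / (8.91×10^5) = 4.36×10^-27 kg.
In atomic mass units: m = 4.36×10^-27 / 1.66×10^-27 = 2.63 u.

m ≈ 2.63 u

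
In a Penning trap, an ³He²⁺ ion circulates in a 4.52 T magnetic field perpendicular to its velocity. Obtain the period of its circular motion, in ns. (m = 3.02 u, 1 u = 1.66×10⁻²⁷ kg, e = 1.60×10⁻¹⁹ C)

T ≈ 21.8 ns

The cyclotron period is independent of speed: T = 2πm/(qB).
T = 2π(5.01×10^-27) / [(2×1.60×10^-19)(4.52)] = 2.18×10^-8 s.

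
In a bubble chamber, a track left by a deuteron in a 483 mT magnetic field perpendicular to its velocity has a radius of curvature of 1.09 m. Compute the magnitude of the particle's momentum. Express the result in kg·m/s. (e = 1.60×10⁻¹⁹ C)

Since qvB = mv²/r, the momentum p = mv = qBr.
p = (1×1.60×10^-19)(0.483)(1.09) = 8.42×10^-20 kg·m/s.

p ≈ 8.42×10^-20 kg·m/s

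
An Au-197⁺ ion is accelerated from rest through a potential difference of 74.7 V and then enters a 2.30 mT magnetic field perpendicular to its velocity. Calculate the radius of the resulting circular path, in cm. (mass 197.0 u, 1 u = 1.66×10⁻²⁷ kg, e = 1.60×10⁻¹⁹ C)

The kinetic energy gained is K = qV = (1×1.60×10^-19)(74.7) = 1.20×10^-17 J.
v = √(2K/m) = 8550 m/s.
r = mv/(qB) = (3.27×10^-25)(8550) / [(1×1.60×10^-19)(2.30×10^-3)] = 7.60 m.

r ≈ 760 cm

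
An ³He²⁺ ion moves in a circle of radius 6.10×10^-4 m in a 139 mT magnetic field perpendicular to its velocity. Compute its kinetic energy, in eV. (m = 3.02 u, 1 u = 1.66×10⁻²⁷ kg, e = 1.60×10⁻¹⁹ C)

v = qBr/m = (2×1.60×10^-19)(0.139)(6.10×10^-4) / (5.01×10^-27) = 5410 m/s.
K = ½mv² = 0.5·(5.01×10^-27)·(5410)² = 7.34×10^-20 J = 0.459 eV.

K ≈ 0.459 eV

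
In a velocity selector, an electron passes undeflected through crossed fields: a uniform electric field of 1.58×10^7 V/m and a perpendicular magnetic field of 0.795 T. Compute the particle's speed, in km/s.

v ≈ 19900 km/s

For zero net force, qE = qvB, so v = E/B.
v = (1.58×10^7) / (0.795) = 1.99×10^7 m/s.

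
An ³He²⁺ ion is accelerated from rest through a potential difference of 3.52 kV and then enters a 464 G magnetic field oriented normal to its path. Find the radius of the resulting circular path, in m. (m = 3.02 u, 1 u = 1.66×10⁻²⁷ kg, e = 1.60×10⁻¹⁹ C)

The kinetic energy gained is K = qV = (2×1.60×10^-19)(3520) = 1.13×10^-15 J.
v = √(2K/m) = 6.70×10^5 m/s.
r = mv/(qB) = (5.01×10^-27)(6.70×10^5) / [(2×1.60×10^-19)(0.0464)] = 0.226 m.

r ≈ 0.226 m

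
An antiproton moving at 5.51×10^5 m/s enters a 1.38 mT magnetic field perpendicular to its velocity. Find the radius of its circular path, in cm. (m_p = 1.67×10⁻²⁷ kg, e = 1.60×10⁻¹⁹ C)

r ≈ 417 cm

The magnetic force provides the centripetal force: qvB = mv²/r, so r = mv/(qB).
r = (1.67×10^-27 kg)(5.51×10^5 m/s) / [(1×1.60×10^-19 C)(1.38×10^-3 T)] = 4.17 m.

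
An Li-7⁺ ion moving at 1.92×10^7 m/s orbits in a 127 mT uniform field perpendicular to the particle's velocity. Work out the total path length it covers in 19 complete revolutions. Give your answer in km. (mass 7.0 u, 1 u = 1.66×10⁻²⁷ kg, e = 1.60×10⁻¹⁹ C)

r = mv/(qB) = 11.0 m, so one revolution covers 2πr = 69.0 m.
In 19 revolutions: L = 19·2πr = 1310 m.

L ≈ 1.31 km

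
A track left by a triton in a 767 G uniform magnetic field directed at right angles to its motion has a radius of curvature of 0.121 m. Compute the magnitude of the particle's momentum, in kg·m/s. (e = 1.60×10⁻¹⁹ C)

p ≈ 1.48×10^-21 kg·m/s

Since qvB = mv²/r, the momentum p = mv = qBr.
p = (1×1.60×10^-19)(0.0767)(0.121) = 1.48×10^-21 kg·m/s.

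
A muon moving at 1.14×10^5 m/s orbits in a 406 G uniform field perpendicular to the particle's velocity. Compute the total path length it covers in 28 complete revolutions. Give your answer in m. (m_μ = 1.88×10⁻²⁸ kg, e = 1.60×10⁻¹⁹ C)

r = mv/(qB) = 3.30×10^-3 m, so one revolution covers 2πr = 0.0207 m.
In 28 revolutions: L = 28·2πr = 0.580 m.

L ≈ 0.580 m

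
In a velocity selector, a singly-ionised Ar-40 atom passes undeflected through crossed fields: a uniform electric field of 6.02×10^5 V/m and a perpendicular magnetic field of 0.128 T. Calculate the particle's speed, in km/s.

v ≈ 4700 km/s

For zero net force, qE = qvB, so v = E/B.
v = (6.02×10^5) / (0.128) = 4.70×10^6 m/s.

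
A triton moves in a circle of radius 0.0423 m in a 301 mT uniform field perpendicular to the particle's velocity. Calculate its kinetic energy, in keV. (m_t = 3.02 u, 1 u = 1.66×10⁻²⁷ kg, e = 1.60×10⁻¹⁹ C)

K ≈ 2.59 keV

v = qBr/m = (1×1.60×10^-19)(0.301)(0.0423) / (5.01×10^-27) = 4.06×10^5 m/s.
K = ½mv² = 0.5·(5.01×10^-27)·(4.06×10^5)² = 4.14×10^-16 J = 2.59 keV.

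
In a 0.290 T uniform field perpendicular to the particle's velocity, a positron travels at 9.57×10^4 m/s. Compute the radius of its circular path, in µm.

The magnetic force provides the centripetal force: qvB = mv²/r, so r = mv/(qB).
r = (9.11×10^-31 kg)(9.57×10^4 m/s) / [(1×1.60×10^-19 C)(0.290 T)] = 1.88×10^-6 m.

r ≈ 1.88 µm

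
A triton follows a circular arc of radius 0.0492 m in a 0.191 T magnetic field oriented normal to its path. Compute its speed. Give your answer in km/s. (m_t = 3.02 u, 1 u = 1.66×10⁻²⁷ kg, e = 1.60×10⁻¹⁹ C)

From qvB = mv²/r, v = qBr/m.
v = (1×1.60×10^-19)(0.191)(0.0492) / (5.01×10^-27) = 3.00×10^5 m/s.

v ≈ 300 km/s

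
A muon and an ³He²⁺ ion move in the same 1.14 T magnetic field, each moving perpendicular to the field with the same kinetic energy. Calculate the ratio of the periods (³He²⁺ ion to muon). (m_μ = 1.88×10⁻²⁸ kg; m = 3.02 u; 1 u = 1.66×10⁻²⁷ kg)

ratio ≈ 13.3

T = 2πm/(qB) is independent of speed, so T₂/T₁ = (m₂/q₂)/(m₁/q₁).
T_{³He²⁺ ion}/T_{muon} = (5.01×10^-27/2e) / (1.88×10^-28/1e) = 13.3.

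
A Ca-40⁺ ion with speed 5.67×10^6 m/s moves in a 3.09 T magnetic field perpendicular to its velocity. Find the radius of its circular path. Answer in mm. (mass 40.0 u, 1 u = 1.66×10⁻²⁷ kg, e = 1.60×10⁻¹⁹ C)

The magnetic force provides the centripetal force: qvB = mv²/r, so r = mv/(qB).
r = (6.64×10^-26 kg)(5.67×10^6 m/s) / [(1×1.60×10^-19 C)(3.09 T)] = 0.762 m.

r ≈ 762 mm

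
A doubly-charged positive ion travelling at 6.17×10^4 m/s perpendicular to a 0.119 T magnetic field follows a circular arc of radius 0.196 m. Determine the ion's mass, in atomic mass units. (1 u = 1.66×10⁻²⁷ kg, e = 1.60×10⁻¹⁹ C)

qvB = mv²/r ⇒ m = qBr/v.
m = (2×1.60×10^-19)(0.119)(0.196) / (6.17×10^4) = 1.21×10^-25 kg = 72.9 u.

m ≈ 72.9 u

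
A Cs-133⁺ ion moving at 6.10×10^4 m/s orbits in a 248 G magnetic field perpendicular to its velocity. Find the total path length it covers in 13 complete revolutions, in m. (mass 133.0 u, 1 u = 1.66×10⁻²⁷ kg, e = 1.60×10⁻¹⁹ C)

r = mv/(qB) = 3.39 m, so one revolution covers 2πr = 21.3 m.
In 13 revolutions: L = 13·2πr = 277 m.

L ≈ 277 m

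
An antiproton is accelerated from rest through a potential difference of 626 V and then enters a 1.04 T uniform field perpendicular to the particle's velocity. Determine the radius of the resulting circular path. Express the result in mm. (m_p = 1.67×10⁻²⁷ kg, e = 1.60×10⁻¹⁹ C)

r ≈ 3.48 mm

The kinetic energy gained is K = qV = (1×1.60×10^-19)(626) = 1.00×10^-16 J.
v = √(2K/m) = 3.46×10^5 m/s.
r = mv/(qB) = (1.67×10^-27)(3.46×10^5) / [(1×1.60×10^-19)(1.04)] = 3.48×10^-3 m.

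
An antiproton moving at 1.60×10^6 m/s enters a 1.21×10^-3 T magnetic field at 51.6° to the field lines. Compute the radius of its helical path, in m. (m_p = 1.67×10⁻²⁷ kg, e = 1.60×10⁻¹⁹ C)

Only the perpendicular component v⊥ = v sin51.6° = 1.25×10^6 m/s is bent by the field.
r = m v⊥ /(qB) = (1.67×10^-27)(1.25×10^6) / [(1×1.60×10^-19)(1.21×10^-3)] = 10.8 m.

r ≈ 10.8 m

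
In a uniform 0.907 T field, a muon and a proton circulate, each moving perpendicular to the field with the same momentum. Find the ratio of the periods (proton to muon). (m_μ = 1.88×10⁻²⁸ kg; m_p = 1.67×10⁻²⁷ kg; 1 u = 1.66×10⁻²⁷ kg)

ratio ≈ 8.88

T = 2πm/(qB) is independent of speed, so T₂/T₁ = (m₂/q₂)/(m₁/q₁).
T_{proton}/T_{muon} = (1.67×10^-27/1e) / (1.88×10^-28/1e) = 8.88.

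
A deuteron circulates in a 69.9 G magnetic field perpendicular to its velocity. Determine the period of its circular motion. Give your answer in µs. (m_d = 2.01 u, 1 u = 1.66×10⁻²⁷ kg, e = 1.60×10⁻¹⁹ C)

T ≈ 18.7 µs

The cyclotron period is independent of speed: T = 2πm/(qB).
T = 2π(3.34×10^-27) / [(1×1.60×10^-19)(6.99×10^-3)] = 1.87×10^-5 s.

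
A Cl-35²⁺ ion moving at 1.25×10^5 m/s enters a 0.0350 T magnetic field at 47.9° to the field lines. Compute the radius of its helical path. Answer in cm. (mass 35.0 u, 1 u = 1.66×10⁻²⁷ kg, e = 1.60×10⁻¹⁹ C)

Only the perpendicular component v⊥ = v sin47.9° = 9.27×10^4 m/s is bent by the field.
r = m v⊥ /(qB) = (5.81×10^-26)(9.27×10^4) / [(2×1.60×10^-19)(0.0350)] = 0.481 m.

r ≈ 48.1 cm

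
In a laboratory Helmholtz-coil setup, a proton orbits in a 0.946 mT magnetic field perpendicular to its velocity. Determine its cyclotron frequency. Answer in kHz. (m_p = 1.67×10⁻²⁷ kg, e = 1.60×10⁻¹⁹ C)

f ≈ 14.4 kHz

f = qB/(2πm) = (1×1.60×10^-19)(9.46×10^-4) / [2π(1.67×10^-27)] = 1.44×10^4 Hz.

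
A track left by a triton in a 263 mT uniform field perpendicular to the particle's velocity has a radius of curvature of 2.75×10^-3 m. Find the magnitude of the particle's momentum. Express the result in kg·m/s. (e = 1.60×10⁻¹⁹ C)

p ≈ 1.16×10^-22 kg·m/s

Since qvB = mv²/r, the momentum p = mv = qBr.
p = (1×1.60×10^-19)(0.263)(2.75×10^-3) = 1.16×10^-22 kg·m/s.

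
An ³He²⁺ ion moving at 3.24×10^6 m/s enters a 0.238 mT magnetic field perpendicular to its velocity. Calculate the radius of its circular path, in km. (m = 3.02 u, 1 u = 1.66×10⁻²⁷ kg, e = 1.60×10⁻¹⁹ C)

r ≈ 0.213 km

The magnetic force provides the centripetal force: qvB = mv²/r, so r = mv/(qB).
r = (5.01×10^-27 kg)(3.24×10^6 m/s) / [(2×1.60×10^-19 C)(2.38×10^-4 T)] = 213 m.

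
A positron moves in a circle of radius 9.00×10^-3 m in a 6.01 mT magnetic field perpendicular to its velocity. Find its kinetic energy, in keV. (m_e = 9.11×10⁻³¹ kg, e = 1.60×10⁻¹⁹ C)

K ≈ 0.257 keV

v = qBr/m = (1×1.60×10^-19)(6.01×10^-3)(9.00×10^-3) / (9.11×10^-31) = 9.50×10^6 m/s.
K = ½mv² = 0.5·(9.11×10^-31)·(9.50×10^6)² = 4.11×10^-17 J = 0.257 keV.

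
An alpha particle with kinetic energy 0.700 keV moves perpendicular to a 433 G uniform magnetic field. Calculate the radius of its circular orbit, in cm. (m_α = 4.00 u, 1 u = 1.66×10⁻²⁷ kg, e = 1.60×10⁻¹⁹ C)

Convert the energy: K = 0.700 keV = 1.12×10^-16 J.
v = √(2K/m) = √(2·1.12×10^-16/6.64×10^-27) = 1.84×10^5 m/s.
r = mv/(qB) = (6.64×10^-27)(1.84×10^5) / [(2×1.60×10^-19)(0.0433)] = 0.0880 m.

r ≈ 8.80 cm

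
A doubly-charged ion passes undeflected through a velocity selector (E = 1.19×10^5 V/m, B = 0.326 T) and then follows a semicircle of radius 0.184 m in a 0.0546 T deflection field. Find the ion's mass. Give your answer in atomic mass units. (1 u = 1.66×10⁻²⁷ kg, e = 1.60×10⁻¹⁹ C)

v = E/B₁ = 3.65×10^5 m/s.
From r = mv/(qB₂), m = qB₂r/v = (2×1.60×10^-19)(0.0546)(0.184) / (3.65×10^5) = 8.81×10^-27 kg.
In atomic mass units: m = 8.81×10^-27 / 1.66×10^-27 = 5.31 u.

m ≈ 5.31 u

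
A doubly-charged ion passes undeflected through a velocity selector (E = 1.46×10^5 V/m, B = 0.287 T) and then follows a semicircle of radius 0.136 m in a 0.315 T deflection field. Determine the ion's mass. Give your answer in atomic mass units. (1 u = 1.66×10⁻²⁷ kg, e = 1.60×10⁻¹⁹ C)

v = E/B₁ = 5.09×10^5 m/s.
From r = mv/(qB₂), m = qB₂r/v = (2×1.60×10^-19)(0.315)(0.136) / (5.09×10^5) = 2.69×10^-26 kg.
In atomic mass units: m = 2.69×10^-26 / 1.66×10^-27 = 16.2 u.

m ≈ 16.2 u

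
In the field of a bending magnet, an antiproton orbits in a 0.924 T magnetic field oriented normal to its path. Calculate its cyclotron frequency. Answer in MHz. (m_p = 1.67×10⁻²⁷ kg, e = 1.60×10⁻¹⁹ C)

f ≈ 14.1 MHz

f = qB/(2πm) = (1×1.60×10^-19)(0.924) / [2π(1.67×10^-27)] = 1.41×10^7 Hz.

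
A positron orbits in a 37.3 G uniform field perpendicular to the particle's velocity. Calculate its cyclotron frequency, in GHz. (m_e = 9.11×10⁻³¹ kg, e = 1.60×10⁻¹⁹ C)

f ≈ 0.104 GHz

f = qB/(2πm) = (1×1.60×10^-19)(3.73×10^-3) / [2π(9.11×10^-31)] = 1.04×10^8 Hz.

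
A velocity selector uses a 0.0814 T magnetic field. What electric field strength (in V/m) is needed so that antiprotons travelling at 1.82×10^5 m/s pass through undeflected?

E ≈ 1.48×10^4 V/m

qE = qvB ⇒ E = vB = (1.82×10^5)(0.0814) = 1.48×10^4 V/m.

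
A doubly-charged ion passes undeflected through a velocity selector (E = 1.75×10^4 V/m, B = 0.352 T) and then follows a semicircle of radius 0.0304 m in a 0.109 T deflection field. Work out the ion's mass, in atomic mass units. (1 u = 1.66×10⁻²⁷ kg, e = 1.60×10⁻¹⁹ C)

v = E/B₁ = 4.97×10^4 m/s.
From r = mv/(qB₂), m = qB₂r/v = (2×1.60×10^-19)(0.109)(0.0304) / (4.97×10^4) = 2.13×10^-26 kg.
In atomic mass units: m = 2.13×10^-26 / 1.66×10^-27 = 12.8 u.

m ≈ 12.8 u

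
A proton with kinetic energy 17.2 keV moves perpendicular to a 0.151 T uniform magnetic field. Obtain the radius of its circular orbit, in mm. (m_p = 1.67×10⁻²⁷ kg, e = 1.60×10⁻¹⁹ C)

r ≈ 125 mm

Convert the energy: K = 17.2 keV = 2.75×10^-15 J.
v = √(2K/m) = √(2·2.75×10^-15/1.67×10^-27) = 1.82×10^6 m/s.
r = mv/(qB) = (1.67×10^-27)(1.82×10^6) / [(1×1.60×10^-19)(0.151)] = 0.125 m.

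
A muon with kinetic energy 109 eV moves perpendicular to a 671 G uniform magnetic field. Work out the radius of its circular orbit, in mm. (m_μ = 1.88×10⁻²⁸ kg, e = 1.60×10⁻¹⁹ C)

Convert the energy: K = 109 eV = 1.74×10^-17 J.
v = √(2K/m) = √(2·1.74×10^-17/1.88×10^-28) = 4.31×10^5 m/s.
r = mv/(qB) = (1.88×10^-28)(4.31×10^5) / [(1×1.60×10^-19)(0.0671)] = 7.54×10^-3 m.

r ≈ 7.54 mm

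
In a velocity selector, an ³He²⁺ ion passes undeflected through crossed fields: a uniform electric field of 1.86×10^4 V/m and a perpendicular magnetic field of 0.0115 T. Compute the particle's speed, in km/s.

For zero net force, qE = qvB, so v = E/B.
v = (1.86×10^4) / (0.0115) = 1.62×10^6 m/s.

v ≈ 1620 km/s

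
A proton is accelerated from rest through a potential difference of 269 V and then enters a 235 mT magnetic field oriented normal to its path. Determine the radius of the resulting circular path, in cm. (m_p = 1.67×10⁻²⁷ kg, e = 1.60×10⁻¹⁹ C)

r ≈ 1.01 cm

The kinetic energy gained is K = qV = (1×1.60×10^-19)(269) = 4.30×10^-17 J.
v = √(2K/m) = 2.27×10^5 m/s.
r = mv/(qB) = (1.67×10^-27)(2.27×10^5) / [(1×1.60×10^-19)(0.235)] = 0.0101 m.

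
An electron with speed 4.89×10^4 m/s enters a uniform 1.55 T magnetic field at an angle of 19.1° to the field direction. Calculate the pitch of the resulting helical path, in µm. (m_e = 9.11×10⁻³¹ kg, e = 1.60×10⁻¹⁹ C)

pitch ≈ 1.07 µm

The velocity component along B is v∥ = v cos19.1° = 4.62×10^4 m/s.
The cyclotron period T = 2πm/(qB) = 2.31×10^-11 s is set by m, q, B alone.
Pitch = v∥·T = (4.62×10^4)(2.31×10^-11) = 1.07×10^-6 m.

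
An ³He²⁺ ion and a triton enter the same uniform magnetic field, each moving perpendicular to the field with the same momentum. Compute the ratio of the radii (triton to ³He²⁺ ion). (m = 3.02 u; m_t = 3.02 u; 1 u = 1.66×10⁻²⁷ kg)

r = p/(qB) ⇒ at equal p, r ∝ 1/q.
r_{triton}/r_{³He²⁺ ion} = 2.00.

ratio ≈ 2.00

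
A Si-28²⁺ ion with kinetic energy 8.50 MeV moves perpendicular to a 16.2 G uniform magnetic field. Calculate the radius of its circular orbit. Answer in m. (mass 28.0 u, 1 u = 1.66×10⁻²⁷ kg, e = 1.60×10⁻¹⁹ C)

Convert the energy: K = 8.50 MeV = 1.36×10^-12 J.
v = √(2K/m) = √(2·1.36×10^-12/4.65×10^-26) = 7.65×10^6 m/s.
r = mv/(qB) = (4.65×10^-26)(7.65×10^6) / [(2×1.60×10^-19)(1.62×10^-3)] = 686 m.

r ≈ 686 m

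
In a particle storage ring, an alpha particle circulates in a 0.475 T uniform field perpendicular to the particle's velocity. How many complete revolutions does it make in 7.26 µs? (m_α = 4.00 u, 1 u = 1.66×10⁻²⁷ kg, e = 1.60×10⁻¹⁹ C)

T = 2πm/(qB) = 2π(6.64×10^-27) / [(2×1.60×10^-19)(0.475)] = 2.7448×10^-7 s.
N = t/T = 7.26×10^-6 / 2.7448×10^-7 ≈ 26.45, so 26 complete revolutions.

N = 26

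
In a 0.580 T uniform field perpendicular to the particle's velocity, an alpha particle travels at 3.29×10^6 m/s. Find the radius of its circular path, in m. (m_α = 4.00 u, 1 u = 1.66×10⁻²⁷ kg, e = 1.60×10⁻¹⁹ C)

The magnetic force provides the centripetal force: qvB = mv²/r, so r = mv/(qB).
r = (6.64×10^-27 kg)(3.29×10^6 m/s) / [(2×1.60×10^-19 C)(0.580 T)] = 0.118 m.

r ≈ 0.118 m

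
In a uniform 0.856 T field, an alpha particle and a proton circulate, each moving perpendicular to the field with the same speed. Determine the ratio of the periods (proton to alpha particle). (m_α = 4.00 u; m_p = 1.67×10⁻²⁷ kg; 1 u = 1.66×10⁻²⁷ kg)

T = 2πm/(qB) is independent of speed, so T₂/T₁ = (m₂/q₂)/(m₁/q₁).
T_{proton}/T_{alpha particle} = (1.67×10^-27/1e) / (6.64×10^-27/2e) = 0.503.

ratio ≈ 0.503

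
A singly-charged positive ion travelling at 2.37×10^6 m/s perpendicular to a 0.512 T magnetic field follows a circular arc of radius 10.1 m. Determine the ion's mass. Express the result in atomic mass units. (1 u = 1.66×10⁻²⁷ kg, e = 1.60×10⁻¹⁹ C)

qvB = mv²/r ⇒ m = qBr/v.
m = (1×1.60×10^-19)(0.512)(10.1) / (2.37×10^6) = 3.49×10^-25 kg = 210 u.

m ≈ 210 u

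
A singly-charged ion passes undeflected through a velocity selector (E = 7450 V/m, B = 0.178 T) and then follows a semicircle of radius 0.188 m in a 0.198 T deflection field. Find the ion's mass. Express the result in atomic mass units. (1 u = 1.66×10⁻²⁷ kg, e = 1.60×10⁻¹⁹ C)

m ≈ 85.7 u

v = E/B₁ = 4.19×10^4 m/s.
From r = mv/(qB₂), m = qB₂r/v = (1×1.60×10^-19)(0.198)(0.188) / (4.19×10^4) = 1.42×10^-25 kg.
In atomic mass units: m = 1.42×10^-25 / 1.66×10^-27 = 85.7 u.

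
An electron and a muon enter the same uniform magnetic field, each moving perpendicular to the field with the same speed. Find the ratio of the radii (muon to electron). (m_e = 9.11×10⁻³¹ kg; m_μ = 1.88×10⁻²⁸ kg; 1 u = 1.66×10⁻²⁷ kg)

ratio ≈ 206

r = mv/(qB) ⇒ at equal v, r ∝ m/q.
r_{muon}/r_{electron} = 206.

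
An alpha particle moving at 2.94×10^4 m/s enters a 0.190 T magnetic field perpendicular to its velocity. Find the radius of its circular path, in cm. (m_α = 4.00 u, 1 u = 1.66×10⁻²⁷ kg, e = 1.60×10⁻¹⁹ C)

r ≈ 0.321 cm

The magnetic force provides the centripetal force: qvB = mv²/r, so r = mv/(qB).
r = (6.64×10^-27 kg)(2.94×10^4 m/s) / [(2×1.60×10^-19 C)(0.190 T)] = 3.21×10^-3 m.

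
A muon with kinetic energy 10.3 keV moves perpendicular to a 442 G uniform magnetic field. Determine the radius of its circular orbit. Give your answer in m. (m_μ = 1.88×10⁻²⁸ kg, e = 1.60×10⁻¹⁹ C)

Convert the energy: K = 10.3 keV = 1.65×10^-15 J.
v = √(2K/m) = √(2·1.65×10^-15/1.88×10^-28) = 4.19×10^6 m/s.
r = mv/(qB) = (1.88×10^-28)(4.19×10^6) / [(1×1.60×10^-19)(0.0442)] = 0.111 m.

r ≈ 0.111 m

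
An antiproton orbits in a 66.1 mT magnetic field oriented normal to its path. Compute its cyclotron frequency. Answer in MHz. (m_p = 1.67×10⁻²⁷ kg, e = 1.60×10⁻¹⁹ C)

f ≈ 1.01 MHz

f = qB/(2πm) = (1×1.60×10^-19)(0.0661) / [2π(1.67×10^-27)] = 1.01×10^6 Hz.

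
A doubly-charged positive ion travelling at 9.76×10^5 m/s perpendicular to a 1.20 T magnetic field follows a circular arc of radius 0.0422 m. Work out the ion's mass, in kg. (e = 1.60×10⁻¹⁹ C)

m ≈ 1.66×10^-26 kg

qvB = mv²/r ⇒ m = qBr/v.
m = (2×1.60×10^-19)(1.20)(0.0422) / (9.76×10^5) = 1.66×10^-26 kg.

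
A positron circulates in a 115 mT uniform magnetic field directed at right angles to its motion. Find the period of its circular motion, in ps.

The cyclotron period is independent of speed: T = 2πm/(qB).
T = 2π(9.11×10^-31) / [(1×1.60×10^-19)(0.115)] = 3.11×10^-10 s.

T ≈ 311 ps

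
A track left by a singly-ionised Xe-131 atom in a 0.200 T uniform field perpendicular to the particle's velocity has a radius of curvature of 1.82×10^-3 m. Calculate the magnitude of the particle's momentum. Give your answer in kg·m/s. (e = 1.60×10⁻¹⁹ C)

Since qvB = mv²/r, the momentum p = mv = qBr.
p = (1×1.60×10^-19)(0.200)(1.82×10^-3) = 5.82×10^-23 kg·m/s.

p ≈ 5.82×10^-23 kg·m/s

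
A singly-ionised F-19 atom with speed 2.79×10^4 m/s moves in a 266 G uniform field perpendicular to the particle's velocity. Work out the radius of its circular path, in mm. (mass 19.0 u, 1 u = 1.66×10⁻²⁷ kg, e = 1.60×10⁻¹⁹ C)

The magnetic force provides the centripetal force: qvB = mv²/r, so r = mv/(qB).
r = (3.15×10^-26 kg)(2.79×10^4 m/s) / [(1×1.60×10^-19 C)(0.0266 T)] = 0.207 m.

r ≈ 207 mm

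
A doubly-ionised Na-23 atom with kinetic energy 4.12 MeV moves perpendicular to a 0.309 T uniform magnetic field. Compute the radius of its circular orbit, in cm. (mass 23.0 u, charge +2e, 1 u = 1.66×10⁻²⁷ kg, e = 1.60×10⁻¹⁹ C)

Convert the energy: K = 4.12 MeV = 6.59×10^-13 J.
v = √(2K/m) = √(2·6.59×10^-13/3.82×10^-26) = 5.88×10^6 m/s.
r = mv/(qB) = (3.82×10^-26)(5.88×10^6) / [(2×1.60×10^-19)(0.309)] = 2.27 m.

r ≈ 227 cm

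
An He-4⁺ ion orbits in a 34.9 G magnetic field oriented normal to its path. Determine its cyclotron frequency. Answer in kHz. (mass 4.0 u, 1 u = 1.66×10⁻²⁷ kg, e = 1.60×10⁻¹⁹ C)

f ≈ 13.4 kHz

f = qB/(2πm) = (1×1.60×10^-19)(3.49×10^-3) / [2π(6.64×10^-27)] = 1.34×10^4 Hz.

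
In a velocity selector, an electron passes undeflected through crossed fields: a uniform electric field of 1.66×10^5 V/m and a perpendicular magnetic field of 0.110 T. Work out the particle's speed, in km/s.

For zero net force, qE = qvB, so v = E/B.
v = (1.66×10^5) / (0.110) = 1.51×10^6 m/s.

v ≈ 1510 km/s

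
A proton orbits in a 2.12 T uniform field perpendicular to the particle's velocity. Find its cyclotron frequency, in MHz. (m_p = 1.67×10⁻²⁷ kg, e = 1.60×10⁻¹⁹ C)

f ≈ 32.3 MHz

f = qB/(2πm) = (1×1.60×10^-19)(2.12) / [2π(1.67×10^-27)] = 3.23×10^7 Hz.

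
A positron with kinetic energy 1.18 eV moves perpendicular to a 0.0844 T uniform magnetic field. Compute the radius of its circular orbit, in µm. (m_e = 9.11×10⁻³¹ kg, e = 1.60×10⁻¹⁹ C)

r ≈ 43.4 µm

Convert the energy: K = 1.18 eV = 1.89×10^-19 J.
v = √(2K/m) = √(2·1.89×10^-19/9.11×10^-31) = 6.44×10^5 m/s.
r = mv/(qB) = (9.11×10^-31)(6.44×10^5) / [(1×1.60×10^-19)(0.0844)] = 4.34×10^-5 m.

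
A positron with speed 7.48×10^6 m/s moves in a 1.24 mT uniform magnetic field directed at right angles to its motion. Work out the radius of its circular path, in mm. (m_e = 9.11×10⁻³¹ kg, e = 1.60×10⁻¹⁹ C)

The magnetic force provides the centripetal force: qvB = mv²/r, so r = mv/(qB).
r = (9.11×10^-31 kg)(7.48×10^6 m/s) / [(1×1.60×10^-19 C)(1.24×10^-3 T)] = 0.0343 m.

r ≈ 34.3 mm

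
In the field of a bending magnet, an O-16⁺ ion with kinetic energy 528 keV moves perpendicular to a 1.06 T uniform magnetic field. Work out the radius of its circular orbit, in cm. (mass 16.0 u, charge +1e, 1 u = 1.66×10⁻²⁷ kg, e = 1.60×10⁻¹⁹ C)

r ≈ 39.5 cm

Convert the energy: K = 528 keV = 8.45×10^-14 J.
v = √(2K/m) = √(2·8.45×10^-14/2.66×10^-26) = 2.52×10^6 m/s.
r = mv/(qB) = (2.66×10^-26)(2.52×10^6) / [(1×1.60×10^-19)(1.06)] = 0.395 m.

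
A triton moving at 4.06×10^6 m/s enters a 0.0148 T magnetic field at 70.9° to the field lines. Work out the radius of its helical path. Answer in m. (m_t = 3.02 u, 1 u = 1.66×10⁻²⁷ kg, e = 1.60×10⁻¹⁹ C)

r ≈ 8.12 m

Only the perpendicular component v⊥ = v sin70.9° = 3.84×10^6 m/s is bent by the field.
r = m v⊥ /(qB) = (5.01×10^-27)(3.84×10^6) / [(1×1.60×10^-19)(0.0148)] = 8.12 m.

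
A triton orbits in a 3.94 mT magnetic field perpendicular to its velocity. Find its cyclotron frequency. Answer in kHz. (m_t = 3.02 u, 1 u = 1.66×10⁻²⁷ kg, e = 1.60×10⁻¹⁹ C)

f = qB/(2πm) = (1×1.60×10^-19)(3.94×10^-3) / [2π(5.01×10^-27)] = 2.00×10^4 Hz.

f ≈ 20.0 kHz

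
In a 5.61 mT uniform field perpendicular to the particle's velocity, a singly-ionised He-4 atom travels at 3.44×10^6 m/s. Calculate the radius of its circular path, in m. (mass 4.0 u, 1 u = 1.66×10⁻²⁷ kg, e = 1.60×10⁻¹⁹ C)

The magnetic force provides the centripetal force: qvB = mv²/r, so r = mv/(qB).
r = (6.64×10^-27 kg)(3.44×10^6 m/s) / [(1×1.60×10^-19 C)(5.61×10^-3 T)] = 25.4 m.

r ≈ 25.4 m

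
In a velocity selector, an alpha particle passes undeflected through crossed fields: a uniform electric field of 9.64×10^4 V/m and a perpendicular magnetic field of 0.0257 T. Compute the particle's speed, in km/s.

For zero net force, qE = qvB, so v = E/B.
v = (9.64×10^4) / (0.0257) = 3.75×10^6 m/s.

v ≈ 3750 km/s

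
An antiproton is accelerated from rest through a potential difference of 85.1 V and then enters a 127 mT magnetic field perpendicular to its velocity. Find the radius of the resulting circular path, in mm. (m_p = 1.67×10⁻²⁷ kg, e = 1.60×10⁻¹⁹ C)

r ≈ 10.5 mm

The kinetic energy gained is K = qV = (1×1.60×10^-19)(85.1) = 1.36×10^-17 J.
v = √(2K/m) = 1.28×10^5 m/s.
r = mv/(qB) = (1.67×10^-27)(1.28×10^5) / [(1×1.60×10^-19)(0.127)] = 0.0105 m.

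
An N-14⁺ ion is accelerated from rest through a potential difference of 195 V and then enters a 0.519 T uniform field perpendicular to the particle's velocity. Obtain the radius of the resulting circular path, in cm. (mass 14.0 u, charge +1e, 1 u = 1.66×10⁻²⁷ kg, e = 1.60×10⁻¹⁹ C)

The kinetic energy gained is K = qV = (1×1.60×10^-19)(195) = 3.12×10^-17 J.
v = √(2K/m) = 5.18×10^4 m/s.
r = mv/(qB) = (2.32×10^-26)(5.18×10^4) / [(1×1.60×10^-19)(0.519)] = 0.0145 m.

r ≈ 1.45 cm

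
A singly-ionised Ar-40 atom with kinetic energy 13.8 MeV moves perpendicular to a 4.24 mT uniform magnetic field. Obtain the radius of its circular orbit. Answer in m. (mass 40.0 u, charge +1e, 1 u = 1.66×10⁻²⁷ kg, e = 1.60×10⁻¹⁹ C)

Convert the energy: K = 13.8 MeV = 2.21×10^-12 J.
v = √(2K/m) = √(2·2.21×10^-12/6.64×10^-26) = 8.16×10^6 m/s.
r = mv/(qB) = (6.64×10^-26)(8.16×10^6) / [(1×1.60×10^-19)(4.24×10^-3)] = 798 m.

r ≈ 798 m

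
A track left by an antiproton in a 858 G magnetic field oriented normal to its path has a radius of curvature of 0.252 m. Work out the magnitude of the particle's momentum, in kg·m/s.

Since qvB = mv²/r, the momentum p = mv = qBr.
p = (1×1.60×10^-19)(0.0858)(0.252) = 3.46×10^-21 kg·m/s.

p ≈ 3.46×10^-21 kg·m/s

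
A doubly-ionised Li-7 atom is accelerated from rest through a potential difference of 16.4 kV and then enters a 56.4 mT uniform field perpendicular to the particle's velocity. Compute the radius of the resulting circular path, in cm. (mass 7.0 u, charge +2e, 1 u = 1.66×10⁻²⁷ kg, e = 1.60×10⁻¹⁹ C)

r ≈ 61.2 cm

The kinetic energy gained is K = qV = (2×1.60×10^-19)(1.64×10^4) = 5.25×10^-15 J.
v = √(2K/m) = 9.50×10^5 m/s.
r = mv/(qB) = (1.16×10^-26)(9.50×10^5) / [(2×1.60×10^-19)(0.0564)] = 0.612 m.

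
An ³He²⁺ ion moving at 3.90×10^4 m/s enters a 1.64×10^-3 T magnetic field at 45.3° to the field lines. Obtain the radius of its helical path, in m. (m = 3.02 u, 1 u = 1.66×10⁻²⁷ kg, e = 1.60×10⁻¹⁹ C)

r ≈ 0.265 m

Only the perpendicular component v⊥ = v sin45.3° = 2.77×10^4 m/s is bent by the field.
r = m v⊥ /(qB) = (5.01×10^-27)(2.77×10^4) / [(2×1.60×10^-19)(1.64×10^-3)] = 0.265 m.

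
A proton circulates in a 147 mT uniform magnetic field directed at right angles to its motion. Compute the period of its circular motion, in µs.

The cyclotron period is independent of speed: T = 2πm/(qB).
T = 2π(1.67×10^-27) / [(1×1.60×10^-19)(0.147)] = 4.46×10^-7 s.

T ≈ 0.446 µs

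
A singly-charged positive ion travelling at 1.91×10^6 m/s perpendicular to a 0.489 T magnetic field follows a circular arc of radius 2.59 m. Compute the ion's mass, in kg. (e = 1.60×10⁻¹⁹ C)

m ≈ 1.06×10^-25 kg

qvB = mv²/r ⇒ m = qBr/v.
m = (1×1.60×10^-19)(0.489)(2.59) / (1.91×10^6) = 1.06×10^-25 kg.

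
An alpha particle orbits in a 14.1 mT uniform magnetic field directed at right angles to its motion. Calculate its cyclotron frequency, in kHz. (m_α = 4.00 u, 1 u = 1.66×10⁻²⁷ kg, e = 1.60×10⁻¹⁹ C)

f = qB/(2πm) = (2×1.60×10^-19)(0.0141) / [2π(6.64×10^-27)] = 1.08×10^5 Hz.

f ≈ 108 kHz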